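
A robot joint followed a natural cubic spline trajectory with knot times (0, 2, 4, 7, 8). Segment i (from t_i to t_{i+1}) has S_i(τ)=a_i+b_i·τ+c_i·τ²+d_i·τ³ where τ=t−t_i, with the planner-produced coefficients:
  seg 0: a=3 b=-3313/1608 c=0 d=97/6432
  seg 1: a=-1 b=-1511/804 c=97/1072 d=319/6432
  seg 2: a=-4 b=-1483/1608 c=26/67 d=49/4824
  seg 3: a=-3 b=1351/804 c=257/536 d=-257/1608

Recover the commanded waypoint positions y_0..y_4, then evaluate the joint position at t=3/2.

y_0 = S_0(0) = a_0 = 3
y_1 = S_1(0) = a_1 = -1
y_2 = S_2(0) = a_2 = -4
y_3 = S_3(0) = a_3 = -3
y_4 = S_3(1) = -1
t_q=3/2 is in segment 0 (τ=3/2); S_0(τ)=-679/17152

y_0=3 y_1=-1 y_2=-4 y_3=-3 y_4=-1
S(3/2) = -679/17152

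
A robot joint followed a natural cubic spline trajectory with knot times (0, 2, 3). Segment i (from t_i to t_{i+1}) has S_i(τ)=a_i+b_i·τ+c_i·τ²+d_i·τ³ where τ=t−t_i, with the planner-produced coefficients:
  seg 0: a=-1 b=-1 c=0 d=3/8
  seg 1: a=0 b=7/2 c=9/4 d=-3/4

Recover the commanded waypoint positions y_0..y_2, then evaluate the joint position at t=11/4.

y_0 = S_0(0) = a_0 = -1
y_1 = S_1(0) = a_1 = 0
y_2 = S_1(1) = 5
t_q=11/4 is in segment 1 (τ=3/4); S_1(τ)=915/256

y_0=-1 y_1=0 y_2=5
S(11/4) = 915/256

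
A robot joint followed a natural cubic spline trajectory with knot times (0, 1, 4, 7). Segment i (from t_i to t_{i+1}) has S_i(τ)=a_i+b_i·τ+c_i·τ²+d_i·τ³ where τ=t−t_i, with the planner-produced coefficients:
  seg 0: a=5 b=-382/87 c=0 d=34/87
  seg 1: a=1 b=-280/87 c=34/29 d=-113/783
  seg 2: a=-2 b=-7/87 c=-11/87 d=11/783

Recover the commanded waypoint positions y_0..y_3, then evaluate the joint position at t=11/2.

y_0 = S_0(0) = a_0 = 5
y_1 = S_1(0) = a_1 = 1
y_2 = S_2(0) = a_2 = -2
y_3 = S_2(3) = -3
t_q=11/2 is in segment 2 (τ=3/2); S_2(τ)=-547/232

y_0=5 y_1=1 y_2=-2 y_3=-3
S(11/2) = -547/232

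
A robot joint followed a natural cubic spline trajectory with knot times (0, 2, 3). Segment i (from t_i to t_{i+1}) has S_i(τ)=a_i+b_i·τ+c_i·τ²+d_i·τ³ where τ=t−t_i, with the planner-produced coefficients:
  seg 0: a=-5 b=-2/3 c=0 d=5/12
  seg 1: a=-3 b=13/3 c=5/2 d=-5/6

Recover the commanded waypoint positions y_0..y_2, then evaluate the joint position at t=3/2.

y_0 = S_0(0) = a_0 = -5
y_1 = S_1(0) = a_1 = -3
y_2 = S_1(1) = 3
t_q=3/2 is in segment 0 (τ=3/2); S_0(τ)=-147/32

y_0=-5 y_1=-3 y_2=3
S(3/2) = -147/32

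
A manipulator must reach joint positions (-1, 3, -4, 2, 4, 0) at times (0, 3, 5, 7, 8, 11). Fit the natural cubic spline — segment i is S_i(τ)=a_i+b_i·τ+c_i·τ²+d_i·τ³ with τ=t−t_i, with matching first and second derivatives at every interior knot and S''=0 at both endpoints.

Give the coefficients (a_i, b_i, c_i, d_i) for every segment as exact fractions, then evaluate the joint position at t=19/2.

Δ: Δ0=4/3, Δ1=-7/2, Δ2=3, Δ3=2, Δ4=-4/3
row 1: diag=10, rhs=-29; c'=1/5, d'=-29/10
row 2: denom=8−2·1/5=38/5; d'=(39−2·-29/10)/(38/5)=112/19
row 3: denom=6−2·5/19=104/19; d'=(-6−2·112/19)/(104/19)=-13/4
row 4: denom=8−1·19/104=813/104; d'=(-20−1·-13/4)/(813/104)=-1742/813
back: M4=-1742/813
back: M3=-13/4−19/104·-1742/813=-2324/813
back: M2=112/19−5/19·-2324/813=5404/813
back: M1=-29/10−1/5·5404/813=-6877/1626
M: M0=0, M1=-6877/1626, M2=5404/813, M3=-2324/813, M4=-1742/813, M5=0
seg 0: a=-1, c=M0/2=0, d=(M1−M0)/(6·3)=-6877/29268, b=Δ0−h0·(2M0+M1)/6=11213/3252
seg 1: a=3, c=M1/2=-6877/3252, d=(M2−M1)/(6·2)=1965/2168, b=Δ1−h1·(2M1+M2)/6=-4709/1626
seg 2: a=-4, c=M2/2=2702/813, d=(M3−M2)/(6·2)=-644/813, b=Δ2−h2·(2M2+M3)/6=-389/813
seg 3: a=2, c=M3/2=-1162/813, d=(M4−M3)/(6·1)=97/813, b=Δ3−h3·(2M3+M4)/6=897/271
seg 4: a=4, c=M4/2=-871/813, d=(M5−M4)/(6·3)=871/7317, b=Δ4−h4·(2M4+M5)/6=658/813
t_q=19/2 → seg 4, τ=3/2; S=4+658/813·τ+-871/813·τ²+871/7317·τ³=6949/2168

  seg 0: a=-1 b=11213/3252 c=0 d=-6877/29268
  seg 1: a=3 b=-4709/1626 c=-6877/3252 d=1965/2168
  seg 2: a=-4 b=-389/813 c=2702/813 d=-644/813
  seg 3: a=2 b=897/271 c=-1162/813 d=97/813
  seg 4: a=4 b=658/813 c=-871/813 d=871/7317
S(19/2) = 6949/2168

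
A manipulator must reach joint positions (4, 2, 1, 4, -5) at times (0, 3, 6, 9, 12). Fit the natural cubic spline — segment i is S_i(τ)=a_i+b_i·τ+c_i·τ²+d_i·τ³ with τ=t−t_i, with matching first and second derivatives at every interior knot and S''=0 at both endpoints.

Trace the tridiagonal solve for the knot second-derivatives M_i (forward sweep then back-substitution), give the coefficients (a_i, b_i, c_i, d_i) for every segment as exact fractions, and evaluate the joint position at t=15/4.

Δ: Δ0=-2/3, Δ1=-1/3, Δ2=1, Δ3=-3
row 1: diag=12, rhs=2; c'=1/4, d'=1/6
row 2: denom=12−3·1/4=45/4; d'=(8−3·1/6)/(45/4)=2/3
row 3: denom=12−3·4/15=56/5; d'=(-24−3·2/3)/(56/5)=-65/28
back: M3=-65/28
back: M2=2/3−4/15·-65/28=9/7
back: M1=1/6−1/4·9/7=-13/84
M: M0=0, M1=-13/84, M2=9/7, M3=-65/28, M4=0
seg 0: a=4, c=M0/2=0, d=(M1−M0)/(6·3)=-13/1512, b=Δ0−h0·(2M0+M1)/6=-33/56
seg 1: a=2, c=M1/2=-13/168, d=(M2−M1)/(6·3)=121/1512, b=Δ1−h1·(2M1+M2)/6=-23/28
seg 2: a=1, c=M2/2=9/14, d=(M3−M2)/(6·3)=-101/504, b=Δ2−h2·(2M2+M3)/6=7/8
seg 3: a=4, c=M3/2=-65/56, d=(M4−M3)/(6·3)=65/504, b=Δ3−h3·(2M3+M4)/6=-19/28
t_q=15/4 → seg 1, τ=3/4; S=2+-23/28·τ+-13/168·τ²+121/1512·τ³=4925/3584

  seg 0: a=4 b=-33/56 c=0 d=-13/1512
  seg 1: a=2 b=-23/28 c=-13/168 d=121/1512
  seg 2: a=1 b=7/8 c=9/14 d=-101/504
  seg 3: a=4 b=-19/28 c=-65/56 d=65/504
S(15/4) = 4925/3584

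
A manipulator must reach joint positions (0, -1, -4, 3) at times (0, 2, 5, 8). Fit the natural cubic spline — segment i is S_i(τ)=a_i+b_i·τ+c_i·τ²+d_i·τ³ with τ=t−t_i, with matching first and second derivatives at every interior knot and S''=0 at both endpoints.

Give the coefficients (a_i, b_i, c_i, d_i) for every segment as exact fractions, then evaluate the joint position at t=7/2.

  seg 0: a=0 b=-47/222 c=0 d=-8/111
  seg 1: a=-1 b=-239/222 c=-16/37 d=305/1998
  seg 2: a=-4 b=50/111 c=209/222 d=-209/1998
S(7/2) = -1819/592

Δ: Δ0=-1/2, Δ1=-1, Δ2=7/3
row 1: diag=10, rhs=-3; c'=3/10, d'=-3/10
row 2: denom=12−3·3/10=111/10; d'=(20−3·-3/10)/(111/10)=209/111
back: M2=209/111
back: M1=-3/10−3/10·209/111=-32/37
M: M0=0, M1=-32/37, M2=209/111, M3=0
seg 0: a=0, c=M0/2=0, d=(M1−M0)/(6·2)=-8/111, b=Δ0−h0·(2M0+M1)/6=-47/222
seg 1: a=-1, c=M1/2=-16/37, d=(M2−M1)/(6·3)=305/1998, b=Δ1−h1·(2M1+M2)/6=-239/222
seg 2: a=-4, c=M2/2=209/222, d=(M3−M2)/(6·3)=-209/1998, b=Δ2−h2·(2M2+M3)/6=50/111
t_q=7/2 → seg 1, τ=3/2; S=-1+-239/222·τ+-16/37·τ²+305/1998·τ³=-1819/592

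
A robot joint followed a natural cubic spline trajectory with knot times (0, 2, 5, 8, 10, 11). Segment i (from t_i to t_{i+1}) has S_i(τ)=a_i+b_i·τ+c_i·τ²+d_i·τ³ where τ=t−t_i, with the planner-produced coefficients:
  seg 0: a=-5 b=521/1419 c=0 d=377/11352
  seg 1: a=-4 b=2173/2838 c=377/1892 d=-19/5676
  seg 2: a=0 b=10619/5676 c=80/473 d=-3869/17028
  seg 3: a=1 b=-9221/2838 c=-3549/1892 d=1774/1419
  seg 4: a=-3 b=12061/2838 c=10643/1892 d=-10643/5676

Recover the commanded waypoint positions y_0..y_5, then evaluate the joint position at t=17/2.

y_0 = S_0(0) = a_0 = -5
y_1 = S_1(0) = a_1 = -4
y_2 = S_2(0) = a_2 = 0
y_3 = S_3(0) = a_3 = 1
y_4 = S_4(0) = a_4 = -3
y_5 = S_4(1) = 5
t_q=17/2 is in segment 3 (τ=1/2); S_3(τ)=-7093/7568

y_0=-5 y_1=-4 y_2=0 y_3=1 y_4=-3 y_5=5
S(17/2) = -7093/7568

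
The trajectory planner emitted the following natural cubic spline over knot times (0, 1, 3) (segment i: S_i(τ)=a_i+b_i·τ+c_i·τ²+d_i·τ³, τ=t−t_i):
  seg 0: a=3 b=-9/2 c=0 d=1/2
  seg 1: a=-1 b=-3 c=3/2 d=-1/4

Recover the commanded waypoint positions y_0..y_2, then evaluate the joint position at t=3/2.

y_0=3 y_1=-1 y_2=-3
S(3/2) = -69/32

y_0 = S_0(0) = a_0 = 3
y_1 = S_1(0) = a_1 = -1
y_2 = S_1(2) = -3
t_q=3/2 is in segment 1 (τ=1/2); S_1(τ)=-69/32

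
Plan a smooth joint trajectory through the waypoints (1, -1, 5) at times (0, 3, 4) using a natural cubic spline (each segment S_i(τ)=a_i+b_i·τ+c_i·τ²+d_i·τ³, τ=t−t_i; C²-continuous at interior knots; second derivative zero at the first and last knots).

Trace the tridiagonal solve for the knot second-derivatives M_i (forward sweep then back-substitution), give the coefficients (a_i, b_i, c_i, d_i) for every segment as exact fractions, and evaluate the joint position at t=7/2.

Δ: Δ0=-2/3, Δ1=6
row 1: diag=8, rhs=40; c'=1/8, d'=5
back: M1=5
M: M0=0, M1=5, M2=0
seg 0: a=1, c=M0/2=0, d=(M1−M0)/(6·3)=5/18, b=Δ0−h0·(2M0+M1)/6=-19/6
seg 1: a=-1, c=M1/2=5/2, d=(M2−M1)/(6·1)=-5/6, b=Δ1−h1·(2M1+M2)/6=13/3
t_q=7/2 → seg 1, τ=1/2; S=-1+13/3·τ+5/2·τ²+-5/6·τ³=27/16

  seg 0: a=1 b=-19/6 c=0 d=5/18
  seg 1: a=-1 b=13/3 c=5/2 d=-5/6
S(7/2) = 27/16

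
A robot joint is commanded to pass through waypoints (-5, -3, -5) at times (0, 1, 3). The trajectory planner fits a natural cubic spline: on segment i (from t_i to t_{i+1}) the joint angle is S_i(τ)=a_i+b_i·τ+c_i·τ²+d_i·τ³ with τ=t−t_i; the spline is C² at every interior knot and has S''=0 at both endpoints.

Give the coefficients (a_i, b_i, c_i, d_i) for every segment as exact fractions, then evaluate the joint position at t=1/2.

Δ: Δ0=2, Δ1=-1
row 1: diag=6, rhs=-18; c'=1/3, d'=-3
back: M1=-3
M: M0=0, M1=-3, M2=0
seg 0: a=-5, c=M0/2=0, d=(M1−M0)/(6·1)=-1/2, b=Δ0−h0·(2M0+M1)/6=5/2
seg 1: a=-3, c=M1/2=-3/2, d=(M2−M1)/(6·2)=1/4, b=Δ1−h1·(2M1+M2)/6=1
t_q=1/2 → seg 0, τ=1/2; S=-5+5/2·τ+0·τ²+-1/2·τ³=-61/16

  seg 0: a=-5 b=5/2 c=0 d=-1/2
  seg 1: a=-3 b=1 c=-3/2 d=1/4
S(1/2) = -61/16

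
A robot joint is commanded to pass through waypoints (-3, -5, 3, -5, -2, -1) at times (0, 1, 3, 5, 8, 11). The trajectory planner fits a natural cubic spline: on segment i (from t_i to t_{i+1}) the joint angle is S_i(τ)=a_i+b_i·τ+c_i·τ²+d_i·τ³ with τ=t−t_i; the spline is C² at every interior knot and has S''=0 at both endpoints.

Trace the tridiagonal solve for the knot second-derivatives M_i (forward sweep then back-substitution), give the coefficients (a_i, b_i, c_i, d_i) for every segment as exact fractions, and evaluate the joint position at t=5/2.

  seg 0: a=-3 b=-4064/1149 c=0 d=1766/1149
  seg 1: a=-5 b=1234/1149 c=1766/383 d=-3617/2298
  seg 2: a=3 b=724/1149 c=-1851/383 d=2893/2298
  seg 3: a=-5 b=-4130/1149 c=1042/383 d=-4099/10341
  seg 4: a=-2 b=2329/1149 c=-973/1149 d=973/10341
S(5/2) = 10255/6128

Δ: Δ0=-2, Δ1=4, Δ2=-4, Δ3=1, Δ4=1/3
row 1: diag=6, rhs=36; c'=1/3, d'=6
row 2: denom=8−2·1/3=22/3; d'=(-48−2·6)/(22/3)=-90/11
row 3: denom=10−2·3/11=104/11; d'=(30−2·-90/11)/(104/11)=255/52
row 4: denom=12−3·33/104=1149/104; d'=(-4−3·255/52)/(1149/104)=-1946/1149
back: M4=-1946/1149
back: M3=255/52−33/104·-1946/1149=2084/383
back: M2=-90/11−3/11·2084/383=-3702/383
back: M1=6−1/3·-3702/383=3532/383
M: M0=0, M1=3532/383, M2=-3702/383, M3=2084/383, M4=-1946/1149, M5=0
seg 0: a=-3, c=M0/2=0, d=(M1−M0)/(6·1)=1766/1149, b=Δ0−h0·(2M0+M1)/6=-4064/1149
seg 1: a=-5, c=M1/2=1766/383, d=(M2−M1)/(6·2)=-3617/2298, b=Δ1−h1·(2M1+M2)/6=1234/1149
seg 2: a=3, c=M2/2=-1851/383, d=(M3−M2)/(6·2)=2893/2298, b=Δ2−h2·(2M2+M3)/6=724/1149
seg 3: a=-5, c=M3/2=1042/383, d=(M4−M3)/(6·3)=-4099/10341, b=Δ3−h3·(2M3+M4)/6=-4130/1149
seg 4: a=-2, c=M4/2=-973/1149, d=(M5−M4)/(6·3)=973/10341, b=Δ4−h4·(2M4+M5)/6=2329/1149
t_q=5/2 → seg 1, τ=3/2; S=-5+1234/1149·τ+1766/383·τ²+-3617/2298·τ³=10255/6128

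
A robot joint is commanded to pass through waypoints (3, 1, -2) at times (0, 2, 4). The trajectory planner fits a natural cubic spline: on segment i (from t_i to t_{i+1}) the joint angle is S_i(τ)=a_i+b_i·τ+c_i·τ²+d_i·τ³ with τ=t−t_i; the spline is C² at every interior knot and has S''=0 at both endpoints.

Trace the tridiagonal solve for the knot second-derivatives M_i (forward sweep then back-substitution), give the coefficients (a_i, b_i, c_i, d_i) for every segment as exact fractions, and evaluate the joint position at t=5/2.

Δ: Δ0=-1, Δ1=-3/2
row 1: diag=8, rhs=-3; c'=1/4, d'=-3/8
back: M1=-3/8
M: M0=0, M1=-3/8, M2=0
seg 0: a=3, c=M0/2=0, d=(M1−M0)/(6·2)=-1/32, b=Δ0−h0·(2M0+M1)/6=-7/8
seg 1: a=1, c=M1/2=-3/16, d=(M2−M1)/(6·2)=1/32, b=Δ1−h1·(2M1+M2)/6=-5/4
t_q=5/2 → seg 1, τ=1/2; S=1+-5/4·τ+-3/16·τ²+1/32·τ³=85/256

  seg 0: a=3 b=-7/8 c=0 d=-1/32
  seg 1: a=1 b=-5/4 c=-3/16 d=1/32
S(5/2) = 85/256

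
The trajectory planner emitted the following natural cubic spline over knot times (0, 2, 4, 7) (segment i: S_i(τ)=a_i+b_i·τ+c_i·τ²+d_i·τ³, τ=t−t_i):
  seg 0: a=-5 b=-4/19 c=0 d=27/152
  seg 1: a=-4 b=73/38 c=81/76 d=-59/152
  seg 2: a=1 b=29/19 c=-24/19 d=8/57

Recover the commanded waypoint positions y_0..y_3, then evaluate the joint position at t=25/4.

y_0=-5 y_1=-4 y_2=1 y_3=-2
S(25/4) = -55/152

y_0 = S_0(0) = a_0 = -5
y_1 = S_1(0) = a_1 = -4
y_2 = S_2(0) = a_2 = 1
y_3 = S_2(3) = -2
t_q=25/4 is in segment 2 (τ=9/4); S_2(τ)=-55/152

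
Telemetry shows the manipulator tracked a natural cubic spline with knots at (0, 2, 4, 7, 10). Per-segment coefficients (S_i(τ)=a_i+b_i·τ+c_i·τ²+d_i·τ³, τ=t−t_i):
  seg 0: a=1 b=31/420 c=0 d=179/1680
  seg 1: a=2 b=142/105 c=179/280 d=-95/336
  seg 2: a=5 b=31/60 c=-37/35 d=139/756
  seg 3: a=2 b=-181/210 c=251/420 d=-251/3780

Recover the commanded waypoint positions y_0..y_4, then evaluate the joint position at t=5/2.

y_0=1 y_1=2 y_2=5 y_3=2 y_4=3
S(5/2) = 12547/4480

y_0 = S_0(0) = a_0 = 1
y_1 = S_1(0) = a_1 = 2
y_2 = S_2(0) = a_2 = 5
y_3 = S_3(0) = a_3 = 2
y_4 = S_3(3) = 3
t_q=5/2 is in segment 1 (τ=1/2); S_1(τ)=12547/4480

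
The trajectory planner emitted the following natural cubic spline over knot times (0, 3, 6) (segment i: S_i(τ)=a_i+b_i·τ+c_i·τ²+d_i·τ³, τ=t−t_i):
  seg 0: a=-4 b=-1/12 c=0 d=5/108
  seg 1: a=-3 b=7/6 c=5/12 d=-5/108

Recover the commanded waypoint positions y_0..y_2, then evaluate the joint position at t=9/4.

y_0=-4 y_1=-3 y_2=3
S(9/4) = -937/256

y_0 = S_0(0) = a_0 = -4
y_1 = S_1(0) = a_1 = -3
y_2 = S_1(3) = 3
t_q=9/4 is in segment 0 (τ=9/4); S_0(τ)=-937/256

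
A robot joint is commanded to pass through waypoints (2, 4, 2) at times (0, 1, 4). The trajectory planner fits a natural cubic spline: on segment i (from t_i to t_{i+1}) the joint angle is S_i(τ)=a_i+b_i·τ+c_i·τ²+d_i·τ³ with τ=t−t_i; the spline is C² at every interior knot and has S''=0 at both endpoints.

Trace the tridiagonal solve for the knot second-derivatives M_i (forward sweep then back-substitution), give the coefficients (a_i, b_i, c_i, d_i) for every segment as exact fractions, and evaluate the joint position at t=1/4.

  seg 0: a=2 b=7/3 c=0 d=-1/3
  seg 1: a=4 b=4/3 c=-1 d=1/9
S(1/4) = 165/64

Δ: Δ0=2, Δ1=-2/3
row 1: diag=8, rhs=-16; c'=3/8, d'=-2
back: M1=-2
M: M0=0, M1=-2, M2=0
seg 0: a=2, c=M0/2=0, d=(M1−M0)/(6·1)=-1/3, b=Δ0−h0·(2M0+M1)/6=7/3
seg 1: a=4, c=M1/2=-1, d=(M2−M1)/(6·3)=1/9, b=Δ1−h1·(2M1+M2)/6=4/3
t_q=1/4 → seg 0, τ=1/4; S=2+7/3·τ+0·τ²+-1/3·τ³=165/64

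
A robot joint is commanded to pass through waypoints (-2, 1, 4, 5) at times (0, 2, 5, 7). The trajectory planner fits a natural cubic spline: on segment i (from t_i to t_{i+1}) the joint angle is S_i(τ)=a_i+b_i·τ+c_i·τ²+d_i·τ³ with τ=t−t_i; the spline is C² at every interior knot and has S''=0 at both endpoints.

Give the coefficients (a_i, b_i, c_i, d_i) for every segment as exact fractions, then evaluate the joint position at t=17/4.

Δ: Δ0=3/2, Δ1=1, Δ2=1/2
row 1: diag=10, rhs=-3; c'=3/10, d'=-3/10
row 2: denom=10−3·3/10=91/10; d'=(-3−3·-3/10)/(91/10)=-3/13
back: M2=-3/13
back: M1=-3/10−3/10·-3/13=-3/13
M: M0=0, M1=-3/13, M2=-3/13, M3=0
seg 0: a=-2, c=M0/2=0, d=(M1−M0)/(6·2)=-1/52, b=Δ0−h0·(2M0+M1)/6=41/26
seg 1: a=1, c=M1/2=-3/26, d=(M2−M1)/(6·3)=0, b=Δ1−h1·(2M1+M2)/6=35/26
seg 2: a=4, c=M2/2=-3/26, d=(M3−M2)/(6·2)=1/52, b=Δ2−h2·(2M2+M3)/6=17/26
t_q=17/4 → seg 1, τ=9/4; S=1+35/26·τ+-3/26·τ²+0·τ³=1433/416

  seg 0: a=-2 b=41/26 c=0 d=-1/52
  seg 1: a=1 b=35/26 c=-3/26 d=0
  seg 2: a=4 b=17/26 c=-3/26 d=1/52
S(17/4) = 1433/416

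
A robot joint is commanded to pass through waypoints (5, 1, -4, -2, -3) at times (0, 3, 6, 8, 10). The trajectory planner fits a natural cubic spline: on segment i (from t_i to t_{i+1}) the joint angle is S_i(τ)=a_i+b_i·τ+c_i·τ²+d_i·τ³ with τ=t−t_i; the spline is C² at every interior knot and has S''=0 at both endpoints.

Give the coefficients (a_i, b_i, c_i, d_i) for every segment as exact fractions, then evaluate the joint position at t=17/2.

Δ: Δ0=-4/3, Δ1=-5/3, Δ2=1, Δ3=-1/2
row 1: diag=12, rhs=-2; c'=1/4, d'=-1/6
row 2: denom=10−3·1/4=37/4; d'=(16−3·-1/6)/(37/4)=66/37
row 3: denom=8−2·8/37=280/37; d'=(-9−2·66/37)/(280/37)=-93/56
back: M3=-93/56
back: M2=66/37−8/37·-93/56=15/7
back: M1=-1/6−1/4·15/7=-59/84
M: M0=0, M1=-59/84, M2=15/7, M3=-93/56, M4=0
seg 0: a=5, c=M0/2=0, d=(M1−M0)/(6·3)=-59/1512, b=Δ0−h0·(2M0+M1)/6=-55/56
seg 1: a=1, c=M1/2=-59/168, d=(M2−M1)/(6·3)=239/1512, b=Δ1−h1·(2M1+M2)/6=-57/28
seg 2: a=-4, c=M2/2=15/14, d=(M3−M2)/(6·2)=-71/224, b=Δ2−h2·(2M2+M3)/6=1/8
seg 3: a=-2, c=M3/2=-93/112, d=(M4−M3)/(6·2)=31/224, b=Δ3−h3·(2M3+M4)/6=17/28
t_q=17/2 → seg 3, τ=1/2; S=-2+17/28·τ+-93/112·τ²+31/224·τ³=-483/256

  seg 0: a=5 b=-55/56 c=0 d=-59/1512
  seg 1: a=1 b=-57/28 c=-59/168 d=239/1512
  seg 2: a=-4 b=1/8 c=15/14 d=-71/224
  seg 3: a=-2 b=17/28 c=-93/112 d=31/224
S(17/2) = -483/256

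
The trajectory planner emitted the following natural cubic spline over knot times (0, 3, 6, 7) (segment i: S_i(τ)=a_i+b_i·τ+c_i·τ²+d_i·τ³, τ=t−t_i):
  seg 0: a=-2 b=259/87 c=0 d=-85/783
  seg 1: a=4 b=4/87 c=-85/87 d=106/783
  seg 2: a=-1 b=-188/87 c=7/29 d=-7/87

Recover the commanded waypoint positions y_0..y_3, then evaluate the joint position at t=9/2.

y_0=-2 y_1=4 y_2=-1 y_3=-3
S(9/2) = 135/58

y_0 = S_0(0) = a_0 = -2
y_1 = S_1(0) = a_1 = 4
y_2 = S_2(0) = a_2 = -1
y_3 = S_2(1) = -3
t_q=9/2 is in segment 1 (τ=3/2); S_1(τ)=135/58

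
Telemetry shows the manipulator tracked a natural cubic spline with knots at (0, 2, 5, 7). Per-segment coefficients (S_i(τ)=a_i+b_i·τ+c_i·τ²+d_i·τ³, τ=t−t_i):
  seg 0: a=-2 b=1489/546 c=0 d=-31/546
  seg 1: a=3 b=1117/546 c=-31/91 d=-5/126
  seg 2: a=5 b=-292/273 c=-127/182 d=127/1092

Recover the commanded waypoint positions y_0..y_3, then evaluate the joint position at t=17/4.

y_0=-2 y_1=3 y_2=5 y_3=1
S(17/4) = 63207/11648

y_0 = S_0(0) = a_0 = -2
y_1 = S_1(0) = a_1 = 3
y_2 = S_2(0) = a_2 = 5
y_3 = S_2(2) = 1
t_q=17/4 is in segment 1 (τ=9/4); S_1(τ)=63207/11648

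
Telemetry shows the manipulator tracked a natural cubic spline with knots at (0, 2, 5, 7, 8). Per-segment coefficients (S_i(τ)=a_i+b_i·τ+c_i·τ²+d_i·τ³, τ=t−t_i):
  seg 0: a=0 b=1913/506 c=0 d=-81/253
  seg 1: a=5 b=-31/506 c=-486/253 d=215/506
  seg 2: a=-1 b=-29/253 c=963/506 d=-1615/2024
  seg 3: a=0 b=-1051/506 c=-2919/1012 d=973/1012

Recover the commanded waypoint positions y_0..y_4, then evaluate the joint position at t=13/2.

y_0 = S_0(0) = a_0 = 0
y_1 = S_1(0) = a_1 = 5
y_2 = S_2(0) = a_2 = -1
y_3 = S_3(0) = a_3 = 0
y_4 = S_3(1) = -4
t_q=13/2 is in segment 2 (τ=3/2); S_2(τ)=6755/16192

y_0=0 y_1=5 y_2=-1 y_3=0 y_4=-4
S(13/2) = 6755/16192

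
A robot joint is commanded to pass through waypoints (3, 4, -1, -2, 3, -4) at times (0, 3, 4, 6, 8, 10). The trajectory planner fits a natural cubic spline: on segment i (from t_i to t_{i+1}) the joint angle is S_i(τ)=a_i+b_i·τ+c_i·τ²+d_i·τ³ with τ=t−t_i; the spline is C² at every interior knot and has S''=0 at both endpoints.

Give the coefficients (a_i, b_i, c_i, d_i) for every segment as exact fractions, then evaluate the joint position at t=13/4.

Δ: Δ0=1/3, Δ1=-5, Δ2=-1/2, Δ3=5/2, Δ4=-7/2
row 1: diag=8, rhs=-32; c'=1/8, d'=-4
row 2: denom=6−1·1/8=47/8; d'=(27−1·-4)/(47/8)=248/47
row 3: denom=8−2·16/47=344/47; d'=(18−2·248/47)/(344/47)=175/172
row 4: denom=8−2·47/172=641/86; d'=(-36−2·175/172)/(641/86)=-3271/641
back: M4=-3271/641
back: M3=175/172−47/172·-3271/641=1546/641
back: M2=248/47−16/47·1546/641=2856/641
back: M1=-4−1/8·2856/641=-2921/641
M: M0=0, M1=-2921/641, M2=2856/641, M3=1546/641, M4=-3271/641, M5=0
seg 0: a=3, c=M0/2=0, d=(M1−M0)/(6·3)=-2921/11538, b=Δ0−h0·(2M0+M1)/6=10045/3846
seg 1: a=4, c=M1/2=-2921/1282, d=(M2−M1)/(6·1)=5777/3846, b=Δ1−h1·(2M1+M2)/6=-8122/1923
seg 2: a=-1, c=M2/2=1428/641, d=(M3−M2)/(6·2)=-655/3846, b=Δ2−h2·(2M2+M3)/6=-16439/3846
seg 3: a=-2, c=M3/2=773/641, d=(M4−M3)/(6·2)=-4817/7692, b=Δ3−h3·(2M3+M4)/6=9973/3846
seg 4: a=3, c=M4/2=-3271/1282, d=(M5−M4)/(6·2)=3271/7692, b=Δ4−h4·(2M4+M5)/6=-377/3846
t_q=13/4 → seg 1, τ=1/4; S=4+-8122/1923·τ+-2921/1282·τ²+5777/3846·τ³=231799/82048

  seg 0: a=3 b=10045/3846 c=0 d=-2921/11538
  seg 1: a=4 b=-8122/1923 c=-2921/1282 d=5777/3846
  seg 2: a=-1 b=-16439/3846 c=1428/641 d=-655/3846
  seg 3: a=-2 b=9973/3846 c=773/641 d=-4817/7692
  seg 4: a=3 b=-377/3846 c=-3271/1282 d=3271/7692
S(13/4) = 231799/82048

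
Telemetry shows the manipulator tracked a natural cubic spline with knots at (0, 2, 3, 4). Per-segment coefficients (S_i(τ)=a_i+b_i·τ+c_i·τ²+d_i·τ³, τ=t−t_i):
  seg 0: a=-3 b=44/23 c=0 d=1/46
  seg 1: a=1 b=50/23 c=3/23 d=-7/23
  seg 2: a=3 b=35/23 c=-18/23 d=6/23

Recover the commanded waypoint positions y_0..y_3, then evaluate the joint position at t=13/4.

y_0 = S_0(0) = a_0 = -3
y_1 = S_1(0) = a_1 = 1
y_2 = S_2(0) = a_2 = 3
y_3 = S_2(1) = 4
t_q=13/4 is in segment 2 (τ=1/4); S_2(τ)=2455/736

y_0=-3 y_1=1 y_2=3 y_3=4
S(13/4) = 2455/736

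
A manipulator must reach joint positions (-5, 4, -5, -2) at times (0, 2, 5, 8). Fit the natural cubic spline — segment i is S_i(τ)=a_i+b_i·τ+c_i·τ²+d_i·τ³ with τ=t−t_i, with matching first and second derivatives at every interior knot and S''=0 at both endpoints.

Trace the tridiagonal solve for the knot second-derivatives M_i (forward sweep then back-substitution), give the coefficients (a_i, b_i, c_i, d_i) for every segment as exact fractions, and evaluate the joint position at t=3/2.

  seg 0: a=-5 b=469/74 c=0 d=-17/37
  seg 1: a=4 b=61/74 c=-102/37 d=329/666
  seg 2: a=-5 b=-88/37 c=125/74 d=-125/666
S(3/2) = 875/296

Δ: Δ0=9/2, Δ1=-3, Δ2=1
row 1: diag=10, rhs=-45; c'=3/10, d'=-9/2
row 2: denom=12−3·3/10=111/10; d'=(24−3·-9/2)/(111/10)=125/37
back: M2=125/37
back: M1=-9/2−3/10·125/37=-204/37
M: M0=0, M1=-204/37, M2=125/37, M3=0
seg 0: a=-5, c=M0/2=0, d=(M1−M0)/(6·2)=-17/37, b=Δ0−h0·(2M0+M1)/6=469/74
seg 1: a=4, c=M1/2=-102/37, d=(M2−M1)/(6·3)=329/666, b=Δ1−h1·(2M1+M2)/6=61/74
seg 2: a=-5, c=M2/2=125/74, d=(M3−M2)/(6·3)=-125/666, b=Δ2−h2·(2M2+M3)/6=-88/37
t_q=3/2 → seg 0, τ=3/2; S=-5+469/74·τ+0·τ²+-17/37·τ³=875/296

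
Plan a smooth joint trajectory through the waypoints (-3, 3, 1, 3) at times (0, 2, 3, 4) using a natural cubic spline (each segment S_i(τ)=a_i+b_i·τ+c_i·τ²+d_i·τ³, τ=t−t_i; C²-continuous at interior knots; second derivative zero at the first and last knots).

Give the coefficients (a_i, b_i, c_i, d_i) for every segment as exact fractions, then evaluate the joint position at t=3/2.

  seg 0: a=-3 b=117/23 c=0 d=-12/23
  seg 1: a=3 b=-27/23 c=-72/23 d=53/23
  seg 2: a=1 b=-12/23 c=87/23 d=-29/23
S(3/2) = 66/23

Δ: Δ0=3, Δ1=-2, Δ2=2
row 1: diag=6, rhs=-30; c'=1/6, d'=-5
row 2: denom=4−1·1/6=23/6; d'=(24−1·-5)/(23/6)=174/23
back: M2=174/23
back: M1=-5−1/6·174/23=-144/23
M: M0=0, M1=-144/23, M2=174/23, M3=0
seg 0: a=-3, c=M0/2=0, d=(M1−M0)/(6·2)=-12/23, b=Δ0−h0·(2M0+M1)/6=117/23
seg 1: a=3, c=M1/2=-72/23, d=(M2−M1)/(6·1)=53/23, b=Δ1−h1·(2M1+M2)/6=-27/23
seg 2: a=1, c=M2/2=87/23, d=(M3−M2)/(6·1)=-29/23, b=Δ2−h2·(2M2+M3)/6=-12/23
t_q=3/2 → seg 0, τ=3/2; S=-3+117/23·τ+0·τ²+-12/23·τ³=66/23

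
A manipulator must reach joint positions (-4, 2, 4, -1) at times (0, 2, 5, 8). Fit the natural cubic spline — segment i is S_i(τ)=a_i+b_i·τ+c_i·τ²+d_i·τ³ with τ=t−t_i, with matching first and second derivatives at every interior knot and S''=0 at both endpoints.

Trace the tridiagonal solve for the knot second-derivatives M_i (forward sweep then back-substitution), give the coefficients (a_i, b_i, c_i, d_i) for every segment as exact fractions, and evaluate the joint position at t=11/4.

Δ: Δ0=3, Δ1=2/3, Δ2=-5/3
row 1: diag=10, rhs=-14; c'=3/10, d'=-7/5
row 2: denom=12−3·3/10=111/10; d'=(-14−3·-7/5)/(111/10)=-98/111
back: M2=-98/111
back: M1=-7/5−3/10·-98/111=-42/37
M: M0=0, M1=-42/37, M2=-98/111, M3=0
seg 0: a=-4, c=M0/2=0, d=(M1−M0)/(6·2)=-7/74, b=Δ0−h0·(2M0+M1)/6=125/37
seg 1: a=2, c=M1/2=-21/37, d=(M2−M1)/(6·3)=14/999, b=Δ1−h1·(2M1+M2)/6=83/37
seg 2: a=4, c=M2/2=-49/111, d=(M3−M2)/(6·3)=49/999, b=Δ2−h2·(2M2+M3)/6=-29/37
t_q=11/4 → seg 1, τ=3/4; S=2+83/37·τ+-21/37·τ²+14/999·τ³=3989/1184

  seg 0: a=-4 b=125/37 c=0 d=-7/74
  seg 1: a=2 b=83/37 c=-21/37 d=14/999
  seg 2: a=4 b=-29/37 c=-49/111 d=49/999
S(11/4) = 3989/1184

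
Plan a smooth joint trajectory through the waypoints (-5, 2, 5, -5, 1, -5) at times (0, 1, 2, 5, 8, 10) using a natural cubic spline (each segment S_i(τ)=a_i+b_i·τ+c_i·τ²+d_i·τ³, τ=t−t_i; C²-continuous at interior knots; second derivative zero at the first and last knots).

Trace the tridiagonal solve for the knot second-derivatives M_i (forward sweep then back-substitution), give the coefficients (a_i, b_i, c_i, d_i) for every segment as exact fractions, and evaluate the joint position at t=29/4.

  seg 0: a=-5 b=23851/3081 c=0 d=-2284/3081
  seg 1: a=2 b=16999/3081 c=-2284/1027 d=-904/3081
  seg 2: a=5 b=583/3081 c=-3188/1027 d=17839/27729
  seg 3: a=-5 b=-3284/3081 c=8275/3081 d=-1183/2133
  seg 4: a=1 b=229/3081 c=-2368/1027 d=1184/3081
S(29/4) = -7805/65728

Δ: Δ0=7, Δ1=3, Δ2=-10/3, Δ3=2, Δ4=-3
row 1: diag=4, rhs=-24; c'=1/4, d'=-6
row 2: denom=8−1·1/4=31/4; d'=(-38−1·-6)/(31/4)=-128/31
row 3: denom=12−3·12/31=336/31; d'=(32−3·-128/31)/(336/31)=86/21
row 4: denom=10−3·31/112=1027/112; d'=(-30−3·86/21)/(1027/112)=-4736/1027
back: M4=-4736/1027
back: M3=86/21−31/112·-4736/1027=16550/3081
back: M2=-128/31−12/31·16550/3081=-6376/1027
back: M1=-6−1/4·-6376/1027=-4568/1027
M: M0=0, M1=-4568/1027, M2=-6376/1027, M3=16550/3081, M4=-4736/1027, M5=0
seg 0: a=-5, c=M0/2=0, d=(M1−M0)/(6·1)=-2284/3081, b=Δ0−h0·(2M0+M1)/6=23851/3081
seg 1: a=2, c=M1/2=-2284/1027, d=(M2−M1)/(6·1)=-904/3081, b=Δ1−h1·(2M1+M2)/6=16999/3081
seg 2: a=5, c=M2/2=-3188/1027, d=(M3−M2)/(6·3)=17839/27729, b=Δ2−h2·(2M2+M3)/6=583/3081
seg 3: a=-5, c=M3/2=8275/3081, d=(M4−M3)/(6·3)=-1183/2133, b=Δ3−h3·(2M3+M4)/6=-3284/3081
seg 4: a=1, c=M4/2=-2368/1027, d=(M5−M4)/(6·2)=1184/3081, b=Δ4−h4·(2M4+M5)/6=229/3081
t_q=29/4 → seg 3, τ=9/4; S=-5+-3284/3081·τ+8275/3081·τ²+-1183/2133·τ³=-7805/65728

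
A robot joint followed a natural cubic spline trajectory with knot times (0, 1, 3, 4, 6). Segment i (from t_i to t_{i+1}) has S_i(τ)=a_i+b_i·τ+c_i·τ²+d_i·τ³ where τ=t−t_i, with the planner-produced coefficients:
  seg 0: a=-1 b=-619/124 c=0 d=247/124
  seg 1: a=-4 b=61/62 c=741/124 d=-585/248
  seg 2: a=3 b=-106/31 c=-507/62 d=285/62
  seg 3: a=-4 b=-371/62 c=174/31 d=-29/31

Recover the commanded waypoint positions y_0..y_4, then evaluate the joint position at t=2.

y_0 = S_0(0) = a_0 = -1
y_1 = S_1(0) = a_1 = -4
y_2 = S_2(0) = a_2 = 3
y_3 = S_3(0) = a_3 = -4
y_4 = S_3(2) = -1
t_q=2 is in segment 1 (τ=1); S_1(τ)=149/248

y_0=-1 y_1=-4 y_2=3 y_3=-4 y_4=-1
S(2) = 149/248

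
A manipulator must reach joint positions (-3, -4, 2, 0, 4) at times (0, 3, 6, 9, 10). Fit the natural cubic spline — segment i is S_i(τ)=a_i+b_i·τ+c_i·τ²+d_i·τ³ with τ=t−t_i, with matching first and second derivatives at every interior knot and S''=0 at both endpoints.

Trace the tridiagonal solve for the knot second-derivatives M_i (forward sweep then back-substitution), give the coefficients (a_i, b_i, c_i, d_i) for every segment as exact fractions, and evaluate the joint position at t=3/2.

  seg 0: a=-3 b=-139/108 c=0 d=103/972
  seg 1: a=-4 b=85/54 c=103/108 d=-263/972
  seg 2: a=2 b=-1/108 c=-40/27 d=409/972
  seg 3: a=0 b=133/54 c=83/36 d=-83/108
S(3/2) = -439/96

Δ: Δ0=-1/3, Δ1=2, Δ2=-2/3, Δ3=4
row 1: diag=12, rhs=14; c'=1/4, d'=7/6
row 2: denom=12−3·1/4=45/4; d'=(-16−3·7/6)/(45/4)=-26/15
row 3: denom=8−3·4/15=36/5; d'=(28−3·-26/15)/(36/5)=83/18
back: M3=83/18
back: M2=-26/15−4/15·83/18=-80/27
back: M1=7/6−1/4·-80/27=103/54
M: M0=0, M1=103/54, M2=-80/27, M3=83/18, M4=0
seg 0: a=-3, c=M0/2=0, d=(M1−M0)/(6·3)=103/972, b=Δ0−h0·(2M0+M1)/6=-139/108
seg 1: a=-4, c=M1/2=103/108, d=(M2−M1)/(6·3)=-263/972, b=Δ1−h1·(2M1+M2)/6=85/54
seg 2: a=2, c=M2/2=-40/27, d=(M3−M2)/(6·3)=409/972, b=Δ2−h2·(2M2+M3)/6=-1/108
seg 3: a=0, c=M3/2=83/36, d=(M4−M3)/(6·1)=-83/108, b=Δ3−h3·(2M3+M4)/6=133/54
t_q=3/2 → seg 0, τ=3/2; S=-3+-139/108·τ+0·τ²+103/972·τ³=-439/96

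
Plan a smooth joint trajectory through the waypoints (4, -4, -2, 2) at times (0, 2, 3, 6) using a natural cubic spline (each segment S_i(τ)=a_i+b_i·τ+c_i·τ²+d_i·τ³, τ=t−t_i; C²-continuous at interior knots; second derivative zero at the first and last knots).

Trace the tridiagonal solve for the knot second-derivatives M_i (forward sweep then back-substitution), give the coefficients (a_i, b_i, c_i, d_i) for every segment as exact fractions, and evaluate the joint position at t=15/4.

Δ: Δ0=-4, Δ1=2, Δ2=4/3
row 1: diag=6, rhs=36; c'=1/6, d'=6
row 2: denom=8−1·1/6=47/6; d'=(-4−1·6)/(47/6)=-60/47
back: M2=-60/47
back: M1=6−1/6·-60/47=292/47
M: M0=0, M1=292/47, M2=-60/47, M3=0
seg 0: a=4, c=M0/2=0, d=(M1−M0)/(6·2)=73/141, b=Δ0−h0·(2M0+M1)/6=-856/141
seg 1: a=-4, c=M1/2=146/47, d=(M2−M1)/(6·1)=-176/141, b=Δ1−h1·(2M1+M2)/6=20/141
seg 2: a=-2, c=M2/2=-30/47, d=(M3−M2)/(6·3)=10/141, b=Δ2−h2·(2M2+M3)/6=368/141
t_q=15/4 → seg 2, τ=3/4; S=-2+368/141·τ+-30/47·τ²+10/141·τ³=-559/1504

  seg 0: a=4 b=-856/141 c=0 d=73/141
  seg 1: a=-4 b=20/141 c=146/47 d=-176/141
  seg 2: a=-2 b=368/141 c=-30/47 d=10/141
S(15/4) = -559/1504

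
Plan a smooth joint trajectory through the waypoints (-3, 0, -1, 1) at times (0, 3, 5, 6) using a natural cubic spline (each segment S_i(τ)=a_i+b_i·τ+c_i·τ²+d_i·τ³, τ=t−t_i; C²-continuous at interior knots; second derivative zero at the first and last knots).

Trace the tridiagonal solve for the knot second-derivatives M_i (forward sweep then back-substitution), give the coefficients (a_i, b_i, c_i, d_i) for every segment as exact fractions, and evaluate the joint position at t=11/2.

  seg 0: a=-3 b=7/4 c=0 d=-1/12
  seg 1: a=0 b=-1/2 c=-3/4 d=3/8
  seg 2: a=-1 b=1 c=3/2 d=-1/2
S(11/2) = -3/16

Δ: Δ0=1, Δ1=-1/2, Δ2=2
row 1: diag=10, rhs=-9; c'=1/5, d'=-9/10
row 2: denom=6−2·1/5=28/5; d'=(15−2·-9/10)/(28/5)=3
back: M2=3
back: M1=-9/10−1/5·3=-3/2
M: M0=0, M1=-3/2, M2=3, M3=0
seg 0: a=-3, c=M0/2=0, d=(M1−M0)/(6·3)=-1/12, b=Δ0−h0·(2M0+M1)/6=7/4
seg 1: a=0, c=M1/2=-3/4, d=(M2−M1)/(6·2)=3/8, b=Δ1−h1·(2M1+M2)/6=-1/2
seg 2: a=-1, c=M2/2=3/2, d=(M3−M2)/(6·1)=-1/2, b=Δ2−h2·(2M2+M3)/6=1
t_q=11/2 → seg 2, τ=1/2; S=-1+1·τ+3/2·τ²+-1/2·τ³=-3/16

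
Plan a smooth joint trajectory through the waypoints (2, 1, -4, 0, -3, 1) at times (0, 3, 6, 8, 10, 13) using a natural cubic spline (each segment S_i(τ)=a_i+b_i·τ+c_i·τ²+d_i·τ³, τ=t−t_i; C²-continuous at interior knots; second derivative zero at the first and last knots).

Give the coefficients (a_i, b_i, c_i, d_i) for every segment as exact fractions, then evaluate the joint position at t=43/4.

  seg 0: a=2 b=17/39 c=0 d=-10/117
  seg 1: a=1 b=-73/39 c=-10/13 d=98/351
  seg 2: a=-4 b=41/39 c=68/39 d=-33/52
  seg 3: a=0 b=16/39 c=-161/78 d=173/312
  seg 4: a=-3 b=-31/26 c=197/156 d=-197/1404
S(43/4) = -10793/3328

Δ: Δ0=-1/3, Δ1=-5/3, Δ2=2, Δ3=-3/2, Δ4=4/3
row 1: diag=12, rhs=-8; c'=1/4, d'=-2/3
row 2: denom=10−3·1/4=37/4; d'=(22−3·-2/3)/(37/4)=96/37
row 3: denom=8−2·8/37=280/37; d'=(-21−2·96/37)/(280/37)=-969/280
row 4: denom=10−2·37/140=663/70; d'=(17−2·-969/280)/(663/70)=197/78
back: M4=197/78
back: M3=-969/280−37/140·197/78=-161/39
back: M2=96/37−8/37·-161/39=136/39
back: M1=-2/3−1/4·136/39=-20/13
M: M0=0, M1=-20/13, M2=136/39, M3=-161/39, M4=197/78, M5=0
seg 0: a=2, c=M0/2=0, d=(M1−M0)/(6·3)=-10/117, b=Δ0−h0·(2M0+M1)/6=17/39
seg 1: a=1, c=M1/2=-10/13, d=(M2−M1)/(6·3)=98/351, b=Δ1−h1·(2M1+M2)/6=-73/39
seg 2: a=-4, c=M2/2=68/39, d=(M3−M2)/(6·2)=-33/52, b=Δ2−h2·(2M2+M3)/6=41/39
seg 3: a=0, c=M3/2=-161/78, d=(M4−M3)/(6·2)=173/312, b=Δ3−h3·(2M3+M4)/6=16/39
seg 4: a=-3, c=M4/2=197/156, d=(M5−M4)/(6·3)=-197/1404, b=Δ4−h4·(2M4+M5)/6=-31/26
t_q=43/4 → seg 4, τ=3/4; S=-3+-31/26·τ+197/156·τ²+-197/1404·τ³=-10793/3328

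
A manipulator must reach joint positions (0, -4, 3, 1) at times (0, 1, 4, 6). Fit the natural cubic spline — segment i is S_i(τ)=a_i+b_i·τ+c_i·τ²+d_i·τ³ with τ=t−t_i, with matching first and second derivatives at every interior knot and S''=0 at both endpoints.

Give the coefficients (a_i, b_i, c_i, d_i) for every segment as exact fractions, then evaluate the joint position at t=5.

  seg 0: a=0 b=-1072/213 c=0 d=220/213
  seg 1: a=-4 b=-412/213 c=220/71 d=-119/213
  seg 2: a=3 b=335/213 c=-137/71 d=137/426
S(5) = 421/142

Δ: Δ0=-4, Δ1=7/3, Δ2=-1
row 1: diag=8, rhs=38; c'=3/8, d'=19/4
row 2: denom=10−3·3/8=71/8; d'=(-20−3·19/4)/(71/8)=-274/71
back: M2=-274/71
back: M1=19/4−3/8·-274/71=440/71
M: M0=0, M1=440/71, M2=-274/71, M3=0
seg 0: a=0, c=M0/2=0, d=(M1−M0)/(6·1)=220/213, b=Δ0−h0·(2M0+M1)/6=-1072/213
seg 1: a=-4, c=M1/2=220/71, d=(M2−M1)/(6·3)=-119/213, b=Δ1−h1·(2M1+M2)/6=-412/213
seg 2: a=3, c=M2/2=-137/71, d=(M3−M2)/(6·2)=137/426, b=Δ2−h2·(2M2+M3)/6=335/213
t_q=5 → seg 2, τ=1; S=3+335/213·τ+-137/71·τ²+137/426·τ³=421/142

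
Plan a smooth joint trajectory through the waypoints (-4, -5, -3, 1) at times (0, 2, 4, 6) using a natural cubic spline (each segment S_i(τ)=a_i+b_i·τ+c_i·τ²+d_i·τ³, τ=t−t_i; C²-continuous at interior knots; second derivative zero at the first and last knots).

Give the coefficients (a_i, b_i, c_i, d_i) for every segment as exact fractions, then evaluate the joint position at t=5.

Δ: Δ0=-1/2, Δ1=1, Δ2=2
row 1: diag=8, rhs=9; c'=1/4, d'=9/8
row 2: denom=8−2·1/4=15/2; d'=(6−2·9/8)/(15/2)=1/2
back: M2=1/2
back: M1=9/8−1/4·1/2=1
M: M0=0, M1=1, M2=1/2, M3=0
seg 0: a=-4, c=M0/2=0, d=(M1−M0)/(6·2)=1/12, b=Δ0−h0·(2M0+M1)/6=-5/6
seg 1: a=-5, c=M1/2=1/2, d=(M2−M1)/(6·2)=-1/24, b=Δ1−h1·(2M1+M2)/6=1/6
seg 2: a=-3, c=M2/2=1/4, d=(M3−M2)/(6·2)=-1/24, b=Δ2−h2·(2M2+M3)/6=5/3
t_q=5 → seg 2, τ=1; S=-3+5/3·τ+1/4·τ²+-1/24·τ³=-9/8

  seg 0: a=-4 b=-5/6 c=0 d=1/12
  seg 1: a=-5 b=1/6 c=1/2 d=-1/24
  seg 2: a=-3 b=5/3 c=1/4 d=-1/24
S(5) = -9/8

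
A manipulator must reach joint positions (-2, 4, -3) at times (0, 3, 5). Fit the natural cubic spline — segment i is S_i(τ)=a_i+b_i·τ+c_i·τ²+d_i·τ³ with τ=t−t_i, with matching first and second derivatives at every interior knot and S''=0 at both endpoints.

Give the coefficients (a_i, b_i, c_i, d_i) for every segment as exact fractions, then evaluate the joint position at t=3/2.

  seg 0: a=-2 b=73/20 c=0 d=-11/60
  seg 1: a=4 b=-13/10 c=-33/20 d=11/40
S(3/2) = 457/160

Δ: Δ0=2, Δ1=-7/2
row 1: diag=10, rhs=-33; c'=1/5, d'=-33/10
back: M1=-33/10
M: M0=0, M1=-33/10, M2=0
seg 0: a=-2, c=M0/2=0, d=(M1−M0)/(6·3)=-11/60, b=Δ0−h0·(2M0+M1)/6=73/20
seg 1: a=4, c=M1/2=-33/20, d=(M2−M1)/(6·2)=11/40, b=Δ1−h1·(2M1+M2)/6=-13/10
t_q=3/2 → seg 0, τ=3/2; S=-2+73/20·τ+0·τ²+-11/60·τ³=457/160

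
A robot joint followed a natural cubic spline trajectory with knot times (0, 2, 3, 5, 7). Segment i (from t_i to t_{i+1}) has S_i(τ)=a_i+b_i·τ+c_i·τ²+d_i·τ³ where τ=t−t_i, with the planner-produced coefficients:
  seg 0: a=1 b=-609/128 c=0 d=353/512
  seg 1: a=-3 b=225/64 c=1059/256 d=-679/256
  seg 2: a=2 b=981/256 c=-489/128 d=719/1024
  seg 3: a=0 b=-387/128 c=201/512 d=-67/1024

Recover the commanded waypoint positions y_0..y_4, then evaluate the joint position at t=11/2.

y_0=1 y_1=-3 y_2=2 y_3=0 y_4=-5
S(11/2) = -11647/8192

y_0 = S_0(0) = a_0 = 1
y_1 = S_1(0) = a_1 = -3
y_2 = S_2(0) = a_2 = 2
y_3 = S_3(0) = a_3 = 0
y_4 = S_3(2) = -5
t_q=11/2 is in segment 3 (τ=1/2); S_3(τ)=-11647/8192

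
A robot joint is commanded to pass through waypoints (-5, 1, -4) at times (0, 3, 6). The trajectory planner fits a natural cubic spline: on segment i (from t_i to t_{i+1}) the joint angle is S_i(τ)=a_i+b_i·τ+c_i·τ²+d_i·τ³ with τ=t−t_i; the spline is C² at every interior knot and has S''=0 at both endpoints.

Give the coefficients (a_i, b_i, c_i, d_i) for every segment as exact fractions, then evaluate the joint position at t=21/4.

  seg 0: a=-5 b=35/12 c=0 d=-11/108
  seg 1: a=1 b=1/6 c=-11/12 d=11/108
S(21/4) = -539/256

Δ: Δ0=2, Δ1=-5/3
row 1: diag=12, rhs=-22; c'=1/4, d'=-11/6
back: M1=-11/6
M: M0=0, M1=-11/6, M2=0
seg 0: a=-5, c=M0/2=0, d=(M1−M0)/(6·3)=-11/108, b=Δ0−h0·(2M0+M1)/6=35/12
seg 1: a=1, c=M1/2=-11/12, d=(M2−M1)/(6·3)=11/108, b=Δ1−h1·(2M1+M2)/6=1/6
t_q=21/4 → seg 1, τ=9/4; S=1+1/6·τ+-11/12·τ²+11/108·τ³=-539/256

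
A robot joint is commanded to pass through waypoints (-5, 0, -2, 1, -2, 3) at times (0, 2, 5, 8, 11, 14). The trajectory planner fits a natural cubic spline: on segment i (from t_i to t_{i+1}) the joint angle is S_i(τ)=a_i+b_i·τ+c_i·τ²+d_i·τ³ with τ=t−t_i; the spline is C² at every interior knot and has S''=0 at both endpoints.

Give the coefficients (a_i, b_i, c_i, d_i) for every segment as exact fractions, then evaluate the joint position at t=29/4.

Δ: Δ0=5/2, Δ1=-2/3, Δ2=1, Δ3=-1, Δ4=5/3
row 1: diag=10, rhs=-19; c'=3/10, d'=-19/10
row 2: denom=12−3·3/10=111/10; d'=(10−3·-19/10)/(111/10)=157/111
row 3: denom=12−3·10/37=414/37; d'=(-12−3·157/111)/(414/37)=-601/414
row 4: denom=12−3·37/138=515/46; d'=(16−3·-601/414)/(515/46)=2809/1545
back: M4=2809/1545
back: M3=-601/414−37/138·2809/1545=-2996/1545
back: M2=157/111−10/37·-2996/1545=599/309
back: M1=-19/10−3/10·599/309=-1278/515
M: M0=0, M1=-1278/515, M2=599/309, M3=-2996/1545, M4=2809/1545, M5=0
seg 0: a=-5, c=M0/2=0, d=(M1−M0)/(6·2)=-213/1030, b=Δ0−h0·(2M0+M1)/6=3427/1030
seg 1: a=0, c=M1/2=-639/515, d=(M2−M1)/(6·3)=6829/27810, b=Δ1−h1·(2M1+M2)/6=871/1030
seg 2: a=-2, c=M2/2=599/618, d=(M3−M2)/(6·3)=-1997/9270, b=Δ2−h2·(2M2+M3)/6=16/515
seg 3: a=1, c=M3/2=-1498/1545, d=(M4−M3)/(6·3)=43/206, b=Δ3−h3·(2M3+M4)/6=31/1030
seg 4: a=-2, c=M4/2=2809/3090, d=(M5−M4)/(6·3)=-2809/27810, b=Δ4−h4·(2M4+M5)/6=-78/515
t_q=29/4 → seg 2, τ=9/4; S=-2+16/515·τ+599/618·τ²+-1997/9270·τ³=34471/65920

  seg 0: a=-5 b=3427/1030 c=0 d=-213/1030
  seg 1: a=0 b=871/1030 c=-639/515 d=6829/27810
  seg 2: a=-2 b=16/515 c=599/618 d=-1997/9270
  seg 3: a=1 b=31/1030 c=-1498/1545 d=43/206
  seg 4: a=-2 b=-78/515 c=2809/3090 d=-2809/27810
S(29/4) = 34471/65920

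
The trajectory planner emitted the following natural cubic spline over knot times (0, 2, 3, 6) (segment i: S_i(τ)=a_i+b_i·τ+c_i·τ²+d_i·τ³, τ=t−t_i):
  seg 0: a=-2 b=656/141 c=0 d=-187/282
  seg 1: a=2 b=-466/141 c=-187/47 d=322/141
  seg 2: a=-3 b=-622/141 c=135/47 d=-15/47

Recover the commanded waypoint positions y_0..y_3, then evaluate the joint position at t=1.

y_0=-2 y_1=2 y_2=-3 y_3=1
S(1) = 187/94

y_0 = S_0(0) = a_0 = -2
y_1 = S_1(0) = a_1 = 2
y_2 = S_2(0) = a_2 = -3
y_3 = S_2(3) = 1
t_q=1 is in segment 0 (τ=1); S_0(τ)=187/94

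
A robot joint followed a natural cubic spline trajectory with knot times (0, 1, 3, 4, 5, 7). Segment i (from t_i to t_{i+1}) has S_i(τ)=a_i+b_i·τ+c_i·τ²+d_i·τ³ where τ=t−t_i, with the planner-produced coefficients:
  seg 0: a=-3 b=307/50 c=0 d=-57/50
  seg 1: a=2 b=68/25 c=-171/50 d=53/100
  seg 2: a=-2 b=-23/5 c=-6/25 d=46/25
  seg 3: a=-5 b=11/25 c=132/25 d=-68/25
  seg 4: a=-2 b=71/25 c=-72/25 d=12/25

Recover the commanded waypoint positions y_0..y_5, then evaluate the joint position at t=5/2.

y_0 = S_0(0) = a_0 = -3
y_1 = S_1(0) = a_1 = 2
y_2 = S_2(0) = a_2 = -2
y_3 = S_3(0) = a_3 = -5
y_4 = S_4(0) = a_4 = -2
y_5 = S_4(2) = -4
t_q=5/2 is in segment 1 (τ=3/2); S_1(τ)=139/800

y_0=-3 y_1=2 y_2=-2 y_3=-5 y_4=-2 y_5=-4
S(5/2) = 139/800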